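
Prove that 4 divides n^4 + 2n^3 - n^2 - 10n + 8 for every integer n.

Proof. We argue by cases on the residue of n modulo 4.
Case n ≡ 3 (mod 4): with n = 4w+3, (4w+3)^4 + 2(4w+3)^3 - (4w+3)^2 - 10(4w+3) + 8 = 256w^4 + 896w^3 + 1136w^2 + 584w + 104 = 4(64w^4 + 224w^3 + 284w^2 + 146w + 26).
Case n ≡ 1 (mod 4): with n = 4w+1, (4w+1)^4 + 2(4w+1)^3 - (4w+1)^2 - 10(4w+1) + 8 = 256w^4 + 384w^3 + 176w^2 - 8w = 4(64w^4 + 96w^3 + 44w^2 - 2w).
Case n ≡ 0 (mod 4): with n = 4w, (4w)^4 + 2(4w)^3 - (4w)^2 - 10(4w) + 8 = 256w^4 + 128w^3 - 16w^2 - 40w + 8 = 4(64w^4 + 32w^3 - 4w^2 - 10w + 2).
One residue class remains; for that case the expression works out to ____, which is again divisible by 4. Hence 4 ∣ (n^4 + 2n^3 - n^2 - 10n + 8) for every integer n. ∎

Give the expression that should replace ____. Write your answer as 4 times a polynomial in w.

4(64w^4 + 160w^3 + 140w^2 + 42w + 4)

Only n ≡ 2 (mod 4) is unaccounted for. Put n = 4w+2:
(4w+2)^4 + 2(4w+2)^3 - (4w+2)^2 - 10(4w+2) + 8 expands to 256w^4 + 640w^3 + 560w^2 + 168w + 16,
and factoring out 4 leaves 4(64w^4 + 160w^3 + 140w^2 + 42w + 4).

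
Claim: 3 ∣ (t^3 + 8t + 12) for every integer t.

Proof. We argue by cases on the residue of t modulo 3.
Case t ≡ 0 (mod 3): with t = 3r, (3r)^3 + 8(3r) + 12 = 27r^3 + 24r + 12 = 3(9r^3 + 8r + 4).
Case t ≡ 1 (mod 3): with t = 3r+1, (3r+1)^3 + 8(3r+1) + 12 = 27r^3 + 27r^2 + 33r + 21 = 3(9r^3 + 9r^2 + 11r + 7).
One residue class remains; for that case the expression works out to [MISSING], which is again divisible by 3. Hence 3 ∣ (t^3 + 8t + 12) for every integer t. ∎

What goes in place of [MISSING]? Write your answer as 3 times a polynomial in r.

Only t ≡ 2 (mod 3) is unaccounted for. Put t = 3r+2:
(3r+2)^3 + 8(3r+2) + 12 expands to 27r^3 + 54r^2 + 60r + 36,
and factoring out 3 leaves 3(9r^3 + 18r^2 + 20r + 12).

3(9r^3 + 18r^2 + 20r + 12)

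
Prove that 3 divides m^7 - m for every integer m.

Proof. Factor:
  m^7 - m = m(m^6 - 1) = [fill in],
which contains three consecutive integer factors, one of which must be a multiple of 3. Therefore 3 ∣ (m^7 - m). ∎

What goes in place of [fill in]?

(m - 1)m(m + 1)(m^4 + m^2 + 1)

m^6 - 1 = (m^2 - 1)(m^4 + m^2 + 1), and m^2 - 1 = (m-1)(m+1).
So m(m^6 - 1) = (m - 1)m(m + 1)(m^4 + m^2 + 1).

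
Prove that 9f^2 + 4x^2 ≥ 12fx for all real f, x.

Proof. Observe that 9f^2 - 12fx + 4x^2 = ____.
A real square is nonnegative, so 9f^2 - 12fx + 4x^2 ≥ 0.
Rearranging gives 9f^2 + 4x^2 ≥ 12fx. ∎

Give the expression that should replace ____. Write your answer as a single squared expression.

(3f - 2x)^2

9f^2 - 12fx + 4x^2 is a perfect-square trinomial: the outer terms are (3f)^2 and (2x)^2, and the cross term is -2·3f·2x.
So 9f^2 - 12fx + 4x^2 = (3f - 2x)^2 ≥ 0.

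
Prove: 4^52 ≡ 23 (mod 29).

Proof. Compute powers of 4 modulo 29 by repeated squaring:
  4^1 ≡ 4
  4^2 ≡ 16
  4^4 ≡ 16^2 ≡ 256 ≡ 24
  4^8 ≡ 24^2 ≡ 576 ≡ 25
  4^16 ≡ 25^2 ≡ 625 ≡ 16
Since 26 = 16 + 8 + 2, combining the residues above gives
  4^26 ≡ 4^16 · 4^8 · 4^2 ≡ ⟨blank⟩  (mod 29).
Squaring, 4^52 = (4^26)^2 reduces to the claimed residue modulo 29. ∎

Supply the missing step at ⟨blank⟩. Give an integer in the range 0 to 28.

20

4^16 · 4^8 · 4^2 ≡ 16 · 25 · 16 = 6400.
6400 mod 29 = 20, so 4^26 ≡ 20 (mod 29).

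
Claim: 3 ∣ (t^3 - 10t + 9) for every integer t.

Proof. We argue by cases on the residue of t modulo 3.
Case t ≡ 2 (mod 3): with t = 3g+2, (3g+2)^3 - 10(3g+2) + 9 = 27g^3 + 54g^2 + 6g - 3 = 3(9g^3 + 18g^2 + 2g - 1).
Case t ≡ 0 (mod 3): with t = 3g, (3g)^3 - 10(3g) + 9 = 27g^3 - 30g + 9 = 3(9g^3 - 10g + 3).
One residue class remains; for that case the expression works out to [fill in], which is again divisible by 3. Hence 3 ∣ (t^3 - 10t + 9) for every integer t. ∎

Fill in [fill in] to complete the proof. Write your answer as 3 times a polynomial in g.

3(9g^3 + 9g^2 - 7g)

Only t ≡ 1 (mod 3) is unaccounted for. Put t = 3g+1:
(3g+1)^3 - 10(3g+1) + 9 expands to 27g^3 + 27g^2 - 21g,
and factoring out 3 leaves 3(9g^3 + 9g^2 - 7g).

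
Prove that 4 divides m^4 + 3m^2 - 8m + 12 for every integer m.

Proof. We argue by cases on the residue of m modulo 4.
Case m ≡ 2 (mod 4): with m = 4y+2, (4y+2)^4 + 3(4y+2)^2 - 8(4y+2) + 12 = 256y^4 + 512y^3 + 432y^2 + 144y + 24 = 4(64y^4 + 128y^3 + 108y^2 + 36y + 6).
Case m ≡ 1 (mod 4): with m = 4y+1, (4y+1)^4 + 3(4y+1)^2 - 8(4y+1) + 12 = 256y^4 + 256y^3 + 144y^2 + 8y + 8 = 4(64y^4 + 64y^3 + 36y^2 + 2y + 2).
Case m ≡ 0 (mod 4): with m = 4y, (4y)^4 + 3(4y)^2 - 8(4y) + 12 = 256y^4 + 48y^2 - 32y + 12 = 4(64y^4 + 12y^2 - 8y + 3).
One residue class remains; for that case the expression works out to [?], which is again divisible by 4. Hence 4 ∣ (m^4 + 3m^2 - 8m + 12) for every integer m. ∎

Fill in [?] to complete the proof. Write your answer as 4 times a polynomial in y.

The residues treated are {2, 1, 0}, so the missing case is m ≡ 3 (mod 4); write m = 4y+3.
Then (4y+3)^4 + 3(4y+3)^2 - 8(4y+3) + 12 = 256y^4 + 768y^3 + 912y^2 + 472y + 96 = 4(64y^4 + 192y^3 + 228y^2 + 118y + 24).

4(64y^4 + 192y^3 + 228y^2 + 118y + 24)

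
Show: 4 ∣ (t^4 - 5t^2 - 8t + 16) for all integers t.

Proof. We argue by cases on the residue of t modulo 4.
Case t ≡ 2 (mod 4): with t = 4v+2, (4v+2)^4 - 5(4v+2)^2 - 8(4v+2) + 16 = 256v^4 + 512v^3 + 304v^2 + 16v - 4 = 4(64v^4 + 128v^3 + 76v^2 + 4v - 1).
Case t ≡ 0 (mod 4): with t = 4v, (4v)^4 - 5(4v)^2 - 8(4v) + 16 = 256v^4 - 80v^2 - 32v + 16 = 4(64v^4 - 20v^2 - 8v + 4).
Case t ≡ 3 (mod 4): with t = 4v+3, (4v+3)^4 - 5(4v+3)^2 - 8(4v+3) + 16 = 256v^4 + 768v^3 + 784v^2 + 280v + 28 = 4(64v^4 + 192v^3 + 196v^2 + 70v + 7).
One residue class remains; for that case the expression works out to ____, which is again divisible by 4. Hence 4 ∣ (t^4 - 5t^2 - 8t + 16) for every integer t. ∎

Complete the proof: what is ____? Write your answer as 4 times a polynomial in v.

4(64v^4 + 64v^3 + 4v^2 - 14v + 1)

The residues treated are {2, 0, 3}, so the missing case is t ≡ 1 (mod 4); write t = 4v+1.
Then (4v+1)^4 - 5(4v+1)^2 - 8(4v+1) + 16 = 256v^4 + 256v^3 + 16v^2 - 56v + 4 = 4(64v^4 + 64v^3 + 4v^2 - 14v + 1).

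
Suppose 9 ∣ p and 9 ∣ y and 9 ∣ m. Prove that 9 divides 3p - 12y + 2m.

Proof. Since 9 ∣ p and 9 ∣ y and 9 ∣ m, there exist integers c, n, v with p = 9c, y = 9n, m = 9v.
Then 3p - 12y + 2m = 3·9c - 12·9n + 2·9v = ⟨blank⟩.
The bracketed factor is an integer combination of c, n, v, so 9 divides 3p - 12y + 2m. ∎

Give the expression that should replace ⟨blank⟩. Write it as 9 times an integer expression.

Pull the common 9 out of every term: 3·9c - 12·9n + 2·9v = 9(3c - 12n + 2v).
3c - 12n + 2v is an integer, which exhibits the divisibility.

9(3c - 12n + 2v)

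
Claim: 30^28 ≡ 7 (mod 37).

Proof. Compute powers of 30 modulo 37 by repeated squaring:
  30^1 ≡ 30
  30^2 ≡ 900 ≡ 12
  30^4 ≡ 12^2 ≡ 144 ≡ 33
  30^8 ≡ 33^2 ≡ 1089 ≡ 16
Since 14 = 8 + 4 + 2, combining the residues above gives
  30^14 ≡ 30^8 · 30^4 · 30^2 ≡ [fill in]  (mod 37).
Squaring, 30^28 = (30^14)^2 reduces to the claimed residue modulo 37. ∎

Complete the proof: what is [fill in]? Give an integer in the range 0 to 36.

30^8 · 30^4 · 30^2 ≡ 16 · 33 · 12 = 6336.
6336 mod 37 = 9, so 30^14 ≡ 9 (mod 37).

9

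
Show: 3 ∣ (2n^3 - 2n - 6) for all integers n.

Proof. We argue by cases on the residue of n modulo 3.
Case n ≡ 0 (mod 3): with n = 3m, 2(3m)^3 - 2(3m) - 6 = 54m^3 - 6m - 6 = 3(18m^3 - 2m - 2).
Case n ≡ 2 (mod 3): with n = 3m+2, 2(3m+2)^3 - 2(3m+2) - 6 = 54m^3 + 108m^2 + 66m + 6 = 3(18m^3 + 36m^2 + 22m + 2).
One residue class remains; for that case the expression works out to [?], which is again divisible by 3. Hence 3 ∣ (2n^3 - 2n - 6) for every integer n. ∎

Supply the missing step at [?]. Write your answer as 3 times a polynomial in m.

3(18m^3 + 18m^2 + 4m - 2)

Only n ≡ 1 (mod 3) is unaccounted for. Put n = 3m+1:
2(3m+1)^3 - 2(3m+1) - 6 expands to 54m^3 + 54m^2 + 12m - 6,
and factoring out 3 leaves 3(18m^3 + 18m^2 + 4m - 2).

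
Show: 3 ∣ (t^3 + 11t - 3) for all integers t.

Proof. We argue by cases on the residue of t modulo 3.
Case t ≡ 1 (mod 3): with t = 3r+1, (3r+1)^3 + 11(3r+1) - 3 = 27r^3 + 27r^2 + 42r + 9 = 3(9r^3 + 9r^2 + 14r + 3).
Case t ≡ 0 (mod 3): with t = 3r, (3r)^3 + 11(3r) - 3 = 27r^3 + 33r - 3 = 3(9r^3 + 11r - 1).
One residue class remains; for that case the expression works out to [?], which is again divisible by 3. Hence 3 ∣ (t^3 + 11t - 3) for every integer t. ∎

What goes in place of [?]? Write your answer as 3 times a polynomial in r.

Only t ≡ 2 (mod 3) is unaccounted for. Put t = 3r+2:
(3r+2)^3 + 11(3r+2) - 3 expands to 27r^3 + 54r^2 + 69r + 27,
and factoring out 3 leaves 3(9r^3 + 18r^2 + 23r + 9).

3(9r^3 + 18r^2 + 23r + 9)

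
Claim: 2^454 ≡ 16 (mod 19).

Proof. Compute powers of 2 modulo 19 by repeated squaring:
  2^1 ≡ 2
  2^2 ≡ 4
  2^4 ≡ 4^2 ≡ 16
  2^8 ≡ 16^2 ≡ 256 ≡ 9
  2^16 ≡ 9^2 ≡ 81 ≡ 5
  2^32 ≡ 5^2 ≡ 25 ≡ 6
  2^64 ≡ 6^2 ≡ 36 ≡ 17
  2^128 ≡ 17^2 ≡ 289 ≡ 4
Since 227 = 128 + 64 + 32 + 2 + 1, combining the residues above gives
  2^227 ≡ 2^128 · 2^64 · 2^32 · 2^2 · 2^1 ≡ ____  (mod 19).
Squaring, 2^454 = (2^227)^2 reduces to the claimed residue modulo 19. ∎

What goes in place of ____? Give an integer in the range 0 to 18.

15

2^128 · 2^64 · 2^32 · 2^2 · 2^1 ≡ 4 · 17 · 6 · 4 · 2 = 3264.
3264 mod 19 = 15, so 2^227 ≡ 15 (mod 19).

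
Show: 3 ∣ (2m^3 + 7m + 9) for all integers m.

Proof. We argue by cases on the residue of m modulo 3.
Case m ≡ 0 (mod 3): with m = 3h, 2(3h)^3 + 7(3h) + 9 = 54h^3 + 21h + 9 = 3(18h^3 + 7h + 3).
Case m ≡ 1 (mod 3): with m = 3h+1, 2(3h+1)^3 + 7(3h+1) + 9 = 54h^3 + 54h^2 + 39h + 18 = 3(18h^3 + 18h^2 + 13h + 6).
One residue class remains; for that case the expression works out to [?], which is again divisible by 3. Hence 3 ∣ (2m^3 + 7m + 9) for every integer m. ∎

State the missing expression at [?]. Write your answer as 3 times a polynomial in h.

The residues treated are {0, 1}, so the missing case is m ≡ 2 (mod 3); write m = 3h+2.
Then 2(3h+2)^3 + 7(3h+2) + 9 = 54h^3 + 108h^2 + 93h + 39 = 3(18h^3 + 36h^2 + 31h + 13).

3(18h^3 + 36h^2 + 31h + 13)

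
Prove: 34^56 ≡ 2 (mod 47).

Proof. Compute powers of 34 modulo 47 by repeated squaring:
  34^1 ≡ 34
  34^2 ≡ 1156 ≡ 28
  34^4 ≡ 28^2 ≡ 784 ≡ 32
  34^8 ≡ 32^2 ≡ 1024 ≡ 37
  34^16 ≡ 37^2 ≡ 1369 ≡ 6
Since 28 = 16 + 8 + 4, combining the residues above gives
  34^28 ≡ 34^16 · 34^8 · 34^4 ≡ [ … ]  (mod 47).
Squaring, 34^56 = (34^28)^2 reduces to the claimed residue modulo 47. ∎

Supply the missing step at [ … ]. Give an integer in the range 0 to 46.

7

Multiply the listed residues: 6 · 37 · 32 = 222 → 7104.
Reducing modulo 47: 7104 = 151·47 + 7, so 34^28 ≡ 7.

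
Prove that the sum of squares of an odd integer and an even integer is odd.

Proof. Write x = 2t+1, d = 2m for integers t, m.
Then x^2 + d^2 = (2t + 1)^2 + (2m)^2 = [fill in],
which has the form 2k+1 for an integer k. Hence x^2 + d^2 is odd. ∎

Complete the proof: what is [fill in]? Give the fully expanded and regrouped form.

Expanding: (2t + 1)^2 + (2m)^2 = 4m^2 + 4t^2 + 4t + 1.
Every term except the constant is even, so this is 2(2m^2 + 2t^2 + 2t) + 1,
and 2m^2 + 2t^2 + 2t ∈ ℤ gives the required form.

2(2m^2 + 2t^2 + 2t) + 1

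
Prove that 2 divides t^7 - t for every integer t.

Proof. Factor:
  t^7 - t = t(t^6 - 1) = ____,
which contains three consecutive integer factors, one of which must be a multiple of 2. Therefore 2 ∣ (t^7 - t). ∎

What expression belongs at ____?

(t - 1)t(t + 1)(t^4 + t^2 + 1)

t^6 - 1 = (t^2 - 1)(t^4 + t^2 + 1), and t^2 - 1 = (t-1)(t+1).
So t(t^6 - 1) = (t - 1)t(t + 1)(t^4 + t^2 + 1).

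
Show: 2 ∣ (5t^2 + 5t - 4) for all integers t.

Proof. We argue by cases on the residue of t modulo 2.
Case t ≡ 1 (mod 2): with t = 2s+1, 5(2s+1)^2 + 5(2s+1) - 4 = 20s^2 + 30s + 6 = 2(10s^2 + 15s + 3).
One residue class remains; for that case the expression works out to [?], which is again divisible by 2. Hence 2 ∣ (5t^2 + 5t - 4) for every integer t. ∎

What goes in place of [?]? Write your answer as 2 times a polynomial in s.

The residues treated are {1}, so the missing case is t ≡ 0 (mod 2); write t = 2s.
Then 5(2s)^2 + 5(2s) - 4 = 20s^2 + 10s - 4 = 2(10s^2 + 5s - 2).

2(10s^2 + 5s - 2)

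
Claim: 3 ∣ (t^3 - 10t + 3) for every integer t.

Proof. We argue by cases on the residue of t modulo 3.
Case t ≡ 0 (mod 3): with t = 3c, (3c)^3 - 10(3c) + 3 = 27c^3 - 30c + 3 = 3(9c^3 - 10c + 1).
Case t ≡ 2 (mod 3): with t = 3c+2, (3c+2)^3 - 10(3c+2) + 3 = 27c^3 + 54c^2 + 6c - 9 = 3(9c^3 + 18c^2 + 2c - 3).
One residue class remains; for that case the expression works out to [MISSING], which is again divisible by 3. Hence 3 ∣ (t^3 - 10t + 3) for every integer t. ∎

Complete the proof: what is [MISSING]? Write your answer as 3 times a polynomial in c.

3(9c^3 + 9c^2 - 7c - 2)

The residues treated are {0, 2}, so the missing case is t ≡ 1 (mod 3); write t = 3c+1.
Then (3c+1)^3 - 10(3c+1) + 3 = 27c^3 + 27c^2 - 21c - 6 = 3(9c^3 + 9c^2 - 7c - 2).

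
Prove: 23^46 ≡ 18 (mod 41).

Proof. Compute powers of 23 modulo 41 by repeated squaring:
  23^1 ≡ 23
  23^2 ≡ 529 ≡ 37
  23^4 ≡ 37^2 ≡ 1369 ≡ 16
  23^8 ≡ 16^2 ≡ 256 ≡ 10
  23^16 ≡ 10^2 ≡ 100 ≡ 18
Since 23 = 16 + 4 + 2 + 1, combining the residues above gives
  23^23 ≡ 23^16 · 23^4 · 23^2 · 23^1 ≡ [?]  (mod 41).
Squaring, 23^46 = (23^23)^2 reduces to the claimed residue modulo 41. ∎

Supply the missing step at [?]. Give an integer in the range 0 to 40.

Multiply the listed residues: 18 · 16 · 37 · 23 = 288 → 10656 → 245088.
Reducing modulo 41: 245088 = 5977·41 + 31, so 23^23 ≡ 31.

31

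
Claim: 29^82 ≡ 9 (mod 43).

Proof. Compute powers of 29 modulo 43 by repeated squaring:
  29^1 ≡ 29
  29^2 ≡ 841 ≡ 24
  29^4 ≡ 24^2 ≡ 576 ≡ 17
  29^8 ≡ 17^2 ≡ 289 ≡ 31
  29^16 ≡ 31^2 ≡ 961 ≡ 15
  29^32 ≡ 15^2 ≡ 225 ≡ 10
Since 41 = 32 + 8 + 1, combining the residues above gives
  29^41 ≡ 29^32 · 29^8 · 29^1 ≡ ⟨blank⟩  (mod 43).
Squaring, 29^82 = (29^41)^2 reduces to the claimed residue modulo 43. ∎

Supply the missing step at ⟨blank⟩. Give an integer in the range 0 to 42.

29^32 · 29^8 · 29^1 ≡ 10 · 31 · 29 = 8990.
8990 mod 43 = 3, so 29^41 ≡ 3 (mod 43).

3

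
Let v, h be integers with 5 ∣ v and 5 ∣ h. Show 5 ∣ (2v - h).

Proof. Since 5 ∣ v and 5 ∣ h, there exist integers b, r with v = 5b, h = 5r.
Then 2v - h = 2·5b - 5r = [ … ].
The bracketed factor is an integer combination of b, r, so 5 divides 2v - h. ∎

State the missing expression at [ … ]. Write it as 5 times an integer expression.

5(2b - r)

Each term has a factor of 5: 2·5b - 5r = 5·(2b - r).
Since 2b - r is an integer, 5 ∣ (2v - h).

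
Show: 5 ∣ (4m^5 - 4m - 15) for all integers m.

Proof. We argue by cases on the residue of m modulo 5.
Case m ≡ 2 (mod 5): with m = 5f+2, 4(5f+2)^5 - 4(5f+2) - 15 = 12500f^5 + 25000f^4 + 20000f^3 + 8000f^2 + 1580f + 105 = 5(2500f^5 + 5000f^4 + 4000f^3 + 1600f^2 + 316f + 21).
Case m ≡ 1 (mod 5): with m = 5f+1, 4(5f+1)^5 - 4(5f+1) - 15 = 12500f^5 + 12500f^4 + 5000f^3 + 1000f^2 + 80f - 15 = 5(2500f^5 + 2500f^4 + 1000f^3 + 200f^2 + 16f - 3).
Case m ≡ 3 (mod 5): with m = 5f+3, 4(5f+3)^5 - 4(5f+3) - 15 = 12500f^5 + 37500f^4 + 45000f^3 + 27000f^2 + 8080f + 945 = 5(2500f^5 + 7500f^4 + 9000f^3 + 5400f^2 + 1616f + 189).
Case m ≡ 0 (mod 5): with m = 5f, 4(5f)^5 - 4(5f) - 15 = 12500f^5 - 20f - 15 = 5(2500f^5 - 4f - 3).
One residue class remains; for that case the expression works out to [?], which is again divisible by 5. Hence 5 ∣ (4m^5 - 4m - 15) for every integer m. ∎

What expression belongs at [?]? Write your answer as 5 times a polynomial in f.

5(2500f^5 + 10000f^4 + 16000f^3 + 12800f^2 + 5116f + 813)

Only m ≡ 4 (mod 5) is unaccounted for. Put m = 5f+4:
4(5f+4)^5 - 4(5f+4) - 15 expands to 12500f^5 + 50000f^4 + 80000f^3 + 64000f^2 + 25580f + 4065,
and factoring out 5 leaves 5(2500f^5 + 10000f^4 + 16000f^3 + 12800f^2 + 5116f + 813).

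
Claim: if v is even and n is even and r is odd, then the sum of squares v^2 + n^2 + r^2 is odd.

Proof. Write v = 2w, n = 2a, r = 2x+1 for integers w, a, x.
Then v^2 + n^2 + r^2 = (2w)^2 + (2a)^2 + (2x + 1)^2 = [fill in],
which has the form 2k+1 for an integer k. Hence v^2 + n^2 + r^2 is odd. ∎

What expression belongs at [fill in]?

Expanding: (2w)^2 + (2a)^2 + (2x + 1)^2 = 4a^2 + 4w^2 + 4x^2 + 4x + 1.
Every term except the constant is even, so this is 2(2a^2 + 2w^2 + 2x^2 + 2x) + 1,
and 2a^2 + 2w^2 + 2x^2 + 2x ∈ ℤ gives the required form.

2(2a^2 + 2w^2 + 2x^2 + 2x) + 1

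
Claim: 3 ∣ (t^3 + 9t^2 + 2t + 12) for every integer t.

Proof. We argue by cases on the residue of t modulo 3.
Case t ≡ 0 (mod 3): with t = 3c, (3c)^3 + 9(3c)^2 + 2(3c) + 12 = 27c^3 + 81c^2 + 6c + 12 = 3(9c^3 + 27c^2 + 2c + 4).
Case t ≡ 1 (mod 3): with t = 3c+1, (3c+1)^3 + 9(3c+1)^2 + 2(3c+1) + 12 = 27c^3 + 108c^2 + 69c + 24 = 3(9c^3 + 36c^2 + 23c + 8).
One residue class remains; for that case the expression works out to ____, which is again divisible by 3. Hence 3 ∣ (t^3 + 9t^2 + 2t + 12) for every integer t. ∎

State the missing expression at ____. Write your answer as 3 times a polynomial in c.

3(9c^3 + 45c^2 + 50c + 20)

The residues treated are {0, 1}, so the missing case is t ≡ 2 (mod 3); write t = 3c+2.
Then (3c+2)^3 + 9(3c+2)^2 + 2(3c+2) + 12 = 27c^3 + 135c^2 + 150c + 60 = 3(9c^3 + 45c^2 + 50c + 20).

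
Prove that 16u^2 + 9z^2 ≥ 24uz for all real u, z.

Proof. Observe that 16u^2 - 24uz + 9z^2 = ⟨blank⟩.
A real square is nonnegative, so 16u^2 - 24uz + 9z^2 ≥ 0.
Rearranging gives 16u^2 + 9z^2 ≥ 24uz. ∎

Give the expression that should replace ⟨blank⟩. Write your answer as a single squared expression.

(4u - 3z)^2

The leading and trailing coefficients are 4^2 and 3^2, and 24 = 2·4·3, so the trinomial is (4u - 3z)^2.
Hence 16u^2 - 24uz + 9z^2 ≥ 0.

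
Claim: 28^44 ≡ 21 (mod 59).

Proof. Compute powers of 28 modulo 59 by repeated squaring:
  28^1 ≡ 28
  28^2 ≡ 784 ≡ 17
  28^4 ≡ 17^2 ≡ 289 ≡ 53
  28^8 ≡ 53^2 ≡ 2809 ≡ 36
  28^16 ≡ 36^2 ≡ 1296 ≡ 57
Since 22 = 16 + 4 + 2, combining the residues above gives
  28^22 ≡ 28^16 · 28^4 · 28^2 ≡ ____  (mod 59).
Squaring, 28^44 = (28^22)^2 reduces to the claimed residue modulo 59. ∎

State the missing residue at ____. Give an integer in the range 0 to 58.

Multiply the listed residues: 57 · 53 · 17 = 3021 → 51357.
Reducing modulo 59: 51357 = 870·59 + 27, so 28^22 ≡ 27.

27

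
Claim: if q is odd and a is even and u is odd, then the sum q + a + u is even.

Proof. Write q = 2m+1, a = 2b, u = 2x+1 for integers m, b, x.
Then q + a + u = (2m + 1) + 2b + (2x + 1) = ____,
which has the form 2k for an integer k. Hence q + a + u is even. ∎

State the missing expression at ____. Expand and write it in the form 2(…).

2(b + m + x + 1)

(2m + 1) + 2b + (2x + 1) = 2b + 2m + 2x + 2
= 2(b + m + x + 1).
Since b + m + x + 1 is an integer, the sum is of the form 2k for an integer k.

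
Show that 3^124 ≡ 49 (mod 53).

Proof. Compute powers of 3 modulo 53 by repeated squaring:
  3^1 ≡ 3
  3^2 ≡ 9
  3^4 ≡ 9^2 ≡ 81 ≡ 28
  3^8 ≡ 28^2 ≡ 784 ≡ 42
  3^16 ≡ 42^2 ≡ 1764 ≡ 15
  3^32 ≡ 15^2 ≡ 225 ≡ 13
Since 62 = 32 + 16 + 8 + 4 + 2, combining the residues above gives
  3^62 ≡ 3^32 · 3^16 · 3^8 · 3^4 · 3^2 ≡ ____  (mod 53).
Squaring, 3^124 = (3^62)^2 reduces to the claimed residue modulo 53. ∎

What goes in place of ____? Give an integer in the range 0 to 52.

7

Multiply the listed residues: 13 · 15 · 42 · 28 · 9 = 195 → 8190 → 229320 → 2063880.
Reducing modulo 53: 2063880 = 38941·53 + 7, so 3^62 ≡ 7.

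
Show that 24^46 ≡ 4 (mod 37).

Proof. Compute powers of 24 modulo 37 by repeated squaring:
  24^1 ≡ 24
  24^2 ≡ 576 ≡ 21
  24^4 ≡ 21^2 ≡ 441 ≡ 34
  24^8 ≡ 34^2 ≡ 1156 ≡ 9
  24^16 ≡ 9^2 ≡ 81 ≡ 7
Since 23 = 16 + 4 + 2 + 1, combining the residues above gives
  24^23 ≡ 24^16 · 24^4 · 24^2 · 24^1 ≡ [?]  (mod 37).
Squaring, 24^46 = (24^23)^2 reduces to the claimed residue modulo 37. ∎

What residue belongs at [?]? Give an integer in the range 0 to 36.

Multiply the listed residues: 7 · 34 · 21 · 24 = 238 → 4998 → 119952.
Reducing modulo 37: 119952 = 3241·37 + 35, so 24^23 ≡ 35.

35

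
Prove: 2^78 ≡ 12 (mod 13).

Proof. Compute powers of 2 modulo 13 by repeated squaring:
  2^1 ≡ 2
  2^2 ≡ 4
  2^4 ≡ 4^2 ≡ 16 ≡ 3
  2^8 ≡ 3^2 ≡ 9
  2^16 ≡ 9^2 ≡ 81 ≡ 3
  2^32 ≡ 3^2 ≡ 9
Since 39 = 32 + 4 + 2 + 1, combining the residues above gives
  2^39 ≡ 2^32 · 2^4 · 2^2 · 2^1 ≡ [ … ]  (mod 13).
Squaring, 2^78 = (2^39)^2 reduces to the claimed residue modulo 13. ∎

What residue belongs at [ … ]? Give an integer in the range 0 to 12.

8

2^32 · 2^4 · 2^2 · 2^1 ≡ 9 · 3 · 4 · 2 = 216.
216 mod 13 = 8, so 2^39 ≡ 8 (mod 13).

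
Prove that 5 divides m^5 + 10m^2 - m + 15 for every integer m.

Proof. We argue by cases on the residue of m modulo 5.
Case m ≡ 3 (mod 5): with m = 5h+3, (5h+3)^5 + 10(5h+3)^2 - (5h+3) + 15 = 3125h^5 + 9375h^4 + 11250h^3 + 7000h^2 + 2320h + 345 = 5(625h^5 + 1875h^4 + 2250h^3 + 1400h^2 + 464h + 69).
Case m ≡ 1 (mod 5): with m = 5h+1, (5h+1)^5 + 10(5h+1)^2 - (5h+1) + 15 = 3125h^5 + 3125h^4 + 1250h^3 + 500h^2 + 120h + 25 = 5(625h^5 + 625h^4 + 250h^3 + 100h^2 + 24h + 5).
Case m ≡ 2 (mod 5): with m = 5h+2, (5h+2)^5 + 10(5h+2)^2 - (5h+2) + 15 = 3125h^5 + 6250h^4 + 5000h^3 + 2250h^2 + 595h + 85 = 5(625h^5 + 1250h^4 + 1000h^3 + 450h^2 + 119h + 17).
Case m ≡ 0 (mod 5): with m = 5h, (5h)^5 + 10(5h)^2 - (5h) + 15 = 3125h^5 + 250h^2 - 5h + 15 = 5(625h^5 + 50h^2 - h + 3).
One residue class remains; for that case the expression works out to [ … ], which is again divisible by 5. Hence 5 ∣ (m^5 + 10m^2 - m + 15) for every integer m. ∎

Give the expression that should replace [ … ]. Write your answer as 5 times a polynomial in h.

Only m ≡ 4 (mod 5) is unaccounted for. Put m = 5h+4:
(5h+4)^5 + 10(5h+4)^2 - (5h+4) + 15 expands to 3125h^5 + 12500h^4 + 20000h^3 + 16250h^2 + 6795h + 1195,
and factoring out 5 leaves 5(625h^5 + 2500h^4 + 4000h^3 + 3250h^2 + 1359h + 239).

5(625h^5 + 2500h^4 + 4000h^3 + 3250h^2 + 1359h + 239)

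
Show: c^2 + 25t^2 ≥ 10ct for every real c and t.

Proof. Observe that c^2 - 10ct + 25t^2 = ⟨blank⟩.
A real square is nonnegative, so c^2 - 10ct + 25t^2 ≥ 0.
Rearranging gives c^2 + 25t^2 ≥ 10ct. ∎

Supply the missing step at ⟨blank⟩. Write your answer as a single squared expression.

(c - 5t)^2

The leading and trailing coefficients are 1^2 and 5^2, and 10 = 2·1·5, so the trinomial is (c - 5t)^2.
Hence c^2 - 10ct + 25t^2 ≥ 0.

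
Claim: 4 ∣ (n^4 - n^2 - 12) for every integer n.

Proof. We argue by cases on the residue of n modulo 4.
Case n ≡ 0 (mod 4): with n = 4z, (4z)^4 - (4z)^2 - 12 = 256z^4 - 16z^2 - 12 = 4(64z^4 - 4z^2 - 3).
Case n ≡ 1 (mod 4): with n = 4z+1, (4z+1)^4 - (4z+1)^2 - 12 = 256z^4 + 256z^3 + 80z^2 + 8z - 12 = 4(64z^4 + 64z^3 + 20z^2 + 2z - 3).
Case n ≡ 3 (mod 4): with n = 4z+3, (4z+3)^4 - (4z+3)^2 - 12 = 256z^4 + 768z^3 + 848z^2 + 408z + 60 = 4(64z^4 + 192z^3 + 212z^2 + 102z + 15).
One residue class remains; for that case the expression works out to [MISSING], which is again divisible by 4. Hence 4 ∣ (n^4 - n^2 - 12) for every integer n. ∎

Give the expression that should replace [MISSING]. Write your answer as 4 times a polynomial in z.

4(64z^4 + 128z^3 + 92z^2 + 28z)

The residues treated are {0, 1, 3}, so the missing case is n ≡ 2 (mod 4); write n = 4z+2.
Then (4z+2)^4 - (4z+2)^2 - 12 = 256z^4 + 512z^3 + 368z^2 + 112z = 4(64z^4 + 128z^3 + 92z^2 + 28z).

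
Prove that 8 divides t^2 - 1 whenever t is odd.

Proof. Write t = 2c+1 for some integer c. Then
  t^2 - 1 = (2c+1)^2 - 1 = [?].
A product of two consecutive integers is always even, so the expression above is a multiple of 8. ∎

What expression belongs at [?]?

4c(c + 1)

(2c+1)^2 - 1 = 4c^2 + 4c + 1 - 1 = 4c^2 + 4c = 4c(c+1).
Since c and c+1 are consecutive, c(c+1) is even, and 4·(even) is a multiple of 8.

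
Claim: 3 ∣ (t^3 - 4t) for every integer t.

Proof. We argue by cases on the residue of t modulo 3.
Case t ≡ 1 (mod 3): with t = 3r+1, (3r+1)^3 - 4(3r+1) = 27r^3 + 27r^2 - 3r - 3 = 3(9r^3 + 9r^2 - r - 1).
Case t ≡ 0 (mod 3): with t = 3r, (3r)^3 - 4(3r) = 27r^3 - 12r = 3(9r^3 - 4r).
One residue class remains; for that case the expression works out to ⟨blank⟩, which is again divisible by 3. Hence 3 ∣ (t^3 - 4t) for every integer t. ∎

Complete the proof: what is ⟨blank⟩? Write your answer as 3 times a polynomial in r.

The residues treated are {1, 0}, so the missing case is t ≡ 2 (mod 3); write t = 3r+2.
Then (3r+2)^3 - 4(3r+2) = 27r^3 + 54r^2 + 24r = 3(9r^3 + 18r^2 + 8r).

3(9r^3 + 18r^2 + 8r)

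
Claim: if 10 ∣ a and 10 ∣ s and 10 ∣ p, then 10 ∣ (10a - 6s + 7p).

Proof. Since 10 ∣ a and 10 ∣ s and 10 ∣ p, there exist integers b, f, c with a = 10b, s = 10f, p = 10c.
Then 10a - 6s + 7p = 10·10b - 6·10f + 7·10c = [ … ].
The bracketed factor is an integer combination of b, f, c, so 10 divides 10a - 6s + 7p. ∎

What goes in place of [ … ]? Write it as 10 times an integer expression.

Each term has a factor of 10: 10·10b - 6·10f + 7·10c = 10·(10b + 7c - 6f).
Since 10b + 7c - 6f is an integer, 10 ∣ (10a - 6s + 7p).

10(10b + 7c - 6f)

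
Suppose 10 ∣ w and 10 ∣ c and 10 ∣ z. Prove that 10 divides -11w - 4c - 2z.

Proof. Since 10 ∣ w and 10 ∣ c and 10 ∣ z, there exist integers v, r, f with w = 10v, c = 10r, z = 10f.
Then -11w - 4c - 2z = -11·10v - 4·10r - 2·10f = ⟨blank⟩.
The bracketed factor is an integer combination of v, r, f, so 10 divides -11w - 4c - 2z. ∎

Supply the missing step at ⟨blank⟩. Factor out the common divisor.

10(-2f - 4r - 11v)

Each term has a factor of 10: -11·10v - 4·10r - 2·10f = 10·(-2f - 4r - 11v).
Since -2f - 4r - 11v is an integer, 10 ∣ (-11w - 4c - 2z).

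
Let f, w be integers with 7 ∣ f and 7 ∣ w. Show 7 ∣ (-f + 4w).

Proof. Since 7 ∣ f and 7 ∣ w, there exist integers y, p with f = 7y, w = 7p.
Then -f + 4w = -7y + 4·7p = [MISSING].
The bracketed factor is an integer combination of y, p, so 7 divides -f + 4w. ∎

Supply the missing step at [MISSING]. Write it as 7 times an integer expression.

7(4p - y)

Each term has a factor of 7: -7y + 4·7p = 7·(4p - y).
Since 4p - y is an integer, 7 ∣ (-f + 4w).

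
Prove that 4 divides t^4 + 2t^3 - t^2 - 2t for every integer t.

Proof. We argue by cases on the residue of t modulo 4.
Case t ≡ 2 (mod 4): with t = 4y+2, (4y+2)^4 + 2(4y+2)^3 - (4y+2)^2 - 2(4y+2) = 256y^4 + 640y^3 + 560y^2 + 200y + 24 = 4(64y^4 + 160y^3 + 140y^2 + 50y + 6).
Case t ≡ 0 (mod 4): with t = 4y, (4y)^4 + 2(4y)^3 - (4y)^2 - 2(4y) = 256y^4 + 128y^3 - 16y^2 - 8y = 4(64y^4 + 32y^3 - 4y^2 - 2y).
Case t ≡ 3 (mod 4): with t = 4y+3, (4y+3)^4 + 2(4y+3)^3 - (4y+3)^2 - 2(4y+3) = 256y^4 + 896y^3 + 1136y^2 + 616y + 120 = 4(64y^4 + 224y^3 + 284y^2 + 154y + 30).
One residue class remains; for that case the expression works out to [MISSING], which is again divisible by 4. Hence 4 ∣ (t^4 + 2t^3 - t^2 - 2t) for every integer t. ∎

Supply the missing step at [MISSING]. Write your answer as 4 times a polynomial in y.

The residues treated are {2, 0, 3}, so the missing case is t ≡ 1 (mod 4); write t = 4y+1.
Then (4y+1)^4 + 2(4y+1)^3 - (4y+1)^2 - 2(4y+1) = 256y^4 + 384y^3 + 176y^2 + 24y = 4(64y^4 + 96y^3 + 44y^2 + 6y).

4(64y^4 + 96y^3 + 44y^2 + 6y)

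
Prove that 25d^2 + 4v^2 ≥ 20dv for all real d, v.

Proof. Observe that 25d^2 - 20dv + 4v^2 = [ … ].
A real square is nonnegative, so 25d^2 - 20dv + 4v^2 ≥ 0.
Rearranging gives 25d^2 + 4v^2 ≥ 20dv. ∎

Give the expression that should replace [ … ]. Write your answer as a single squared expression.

(5d - 2v)^2

The leading and trailing coefficients are 5^2 and 2^2, and 20 = 2·5·2, so the trinomial is (5d - 2v)^2.
Hence 25d^2 - 20dv + 4v^2 ≥ 0.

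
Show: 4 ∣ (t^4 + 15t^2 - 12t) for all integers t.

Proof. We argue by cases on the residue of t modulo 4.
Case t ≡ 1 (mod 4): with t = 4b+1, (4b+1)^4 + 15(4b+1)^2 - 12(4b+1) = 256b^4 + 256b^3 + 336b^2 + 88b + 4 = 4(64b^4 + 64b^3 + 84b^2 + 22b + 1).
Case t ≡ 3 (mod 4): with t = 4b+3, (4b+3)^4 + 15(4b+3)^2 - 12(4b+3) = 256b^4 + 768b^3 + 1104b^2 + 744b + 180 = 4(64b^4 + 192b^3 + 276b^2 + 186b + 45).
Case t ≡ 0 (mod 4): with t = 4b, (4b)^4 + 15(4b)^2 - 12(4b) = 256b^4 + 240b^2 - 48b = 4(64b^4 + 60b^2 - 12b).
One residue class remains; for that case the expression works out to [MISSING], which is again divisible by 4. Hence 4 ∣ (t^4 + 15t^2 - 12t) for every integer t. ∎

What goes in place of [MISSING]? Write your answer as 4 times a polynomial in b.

4(64b^4 + 128b^3 + 156b^2 + 80b + 13)

Only t ≡ 2 (mod 4) is unaccounted for. Put t = 4b+2:
(4b+2)^4 + 15(4b+2)^2 - 12(4b+2) expands to 256b^4 + 512b^3 + 624b^2 + 320b + 52,
and factoring out 4 leaves 4(64b^4 + 128b^3 + 156b^2 + 80b + 13).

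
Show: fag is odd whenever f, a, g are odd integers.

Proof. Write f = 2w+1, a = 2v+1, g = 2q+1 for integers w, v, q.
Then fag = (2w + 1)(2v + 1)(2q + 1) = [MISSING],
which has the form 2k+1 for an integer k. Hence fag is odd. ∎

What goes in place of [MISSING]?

2(4qvw + 2qv + 2qw + q + 2vw + v + w) + 1

Expanding: (2w + 1)(2v + 1)(2q + 1) = 8qvw + 4qv + 4qw + 2q + 4vw + 2v + 2w + 1.
Every term except the constant is even, so this is 2(4qvw + 2qv + 2qw + q + 2vw + v + w) + 1,
and 4qvw + 2qv + 2qw + q + 2vw + v + w ∈ ℤ gives the required form.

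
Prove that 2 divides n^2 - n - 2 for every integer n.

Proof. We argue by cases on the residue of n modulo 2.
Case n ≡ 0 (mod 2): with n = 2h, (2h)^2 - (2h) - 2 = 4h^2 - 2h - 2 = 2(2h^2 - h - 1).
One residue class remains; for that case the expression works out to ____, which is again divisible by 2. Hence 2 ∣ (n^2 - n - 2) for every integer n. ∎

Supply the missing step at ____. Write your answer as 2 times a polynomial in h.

The residues treated are {0}, so the missing case is n ≡ 1 (mod 2); write n = 2h+1.
Then (2h+1)^2 - (2h+1) - 2 = 4h^2 + 2h - 2 = 2(2h^2 + h - 1).

2(2h^2 + h - 1)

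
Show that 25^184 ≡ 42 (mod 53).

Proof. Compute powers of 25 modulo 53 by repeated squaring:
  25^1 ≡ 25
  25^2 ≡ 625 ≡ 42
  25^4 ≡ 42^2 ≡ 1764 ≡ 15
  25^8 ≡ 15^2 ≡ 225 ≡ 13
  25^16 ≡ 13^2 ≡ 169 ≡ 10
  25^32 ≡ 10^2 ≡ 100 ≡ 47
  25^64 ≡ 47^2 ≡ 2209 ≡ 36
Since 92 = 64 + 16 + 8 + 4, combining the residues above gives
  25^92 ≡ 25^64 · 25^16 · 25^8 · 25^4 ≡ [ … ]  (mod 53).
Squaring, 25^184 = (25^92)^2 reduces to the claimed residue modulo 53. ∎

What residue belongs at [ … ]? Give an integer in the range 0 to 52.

Multiply the listed residues: 36 · 10 · 13 · 15 = 360 → 4680 → 70200.
Reducing modulo 53: 70200 = 1324·53 + 28, so 25^92 ≡ 28.

28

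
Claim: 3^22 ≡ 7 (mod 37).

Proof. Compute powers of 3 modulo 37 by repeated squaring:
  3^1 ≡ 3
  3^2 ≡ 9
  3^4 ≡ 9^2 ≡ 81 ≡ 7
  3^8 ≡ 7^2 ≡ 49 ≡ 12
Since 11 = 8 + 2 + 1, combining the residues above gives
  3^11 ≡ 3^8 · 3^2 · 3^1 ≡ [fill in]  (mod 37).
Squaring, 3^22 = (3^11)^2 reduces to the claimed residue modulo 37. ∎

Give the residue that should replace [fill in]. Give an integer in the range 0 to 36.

3^8 · 3^2 · 3^1 ≡ 12 · 9 · 3 = 324.
324 mod 37 = 28, so 3^11 ≡ 28 (mod 37).

28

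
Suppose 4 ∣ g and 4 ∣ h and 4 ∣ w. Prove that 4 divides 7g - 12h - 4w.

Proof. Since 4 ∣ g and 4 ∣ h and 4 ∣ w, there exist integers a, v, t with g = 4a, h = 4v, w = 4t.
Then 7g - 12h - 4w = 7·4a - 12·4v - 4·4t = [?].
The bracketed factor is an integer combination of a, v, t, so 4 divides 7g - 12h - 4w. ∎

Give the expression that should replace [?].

4(7a - 4t - 12v)

Pull the common 4 out of every term: 7·4a - 12·4v - 4·4t = 4(7a - 4t - 12v).
7a - 4t - 12v is an integer, which exhibits the divisibility.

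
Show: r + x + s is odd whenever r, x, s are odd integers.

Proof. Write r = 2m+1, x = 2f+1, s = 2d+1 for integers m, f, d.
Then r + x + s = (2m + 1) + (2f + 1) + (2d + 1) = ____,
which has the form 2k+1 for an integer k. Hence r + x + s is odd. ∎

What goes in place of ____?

2(d + f + m + 1) + 1

(2m + 1) + (2f + 1) + (2d + 1) = 2d + 2f + 2m + 3
= 2(d + f + m + 1) + 1.
Since d + f + m + 1 is an integer, the sum is of the form 2k+1 for an integer k.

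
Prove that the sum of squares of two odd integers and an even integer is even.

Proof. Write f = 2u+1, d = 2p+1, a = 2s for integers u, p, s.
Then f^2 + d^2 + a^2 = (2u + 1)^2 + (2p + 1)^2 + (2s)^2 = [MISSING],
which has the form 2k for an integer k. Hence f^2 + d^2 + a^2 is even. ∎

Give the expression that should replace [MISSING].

(2u + 1)^2 + (2p + 1)^2 + (2s)^2 = 4p^2 + 4p + 4s^2 + 4u^2 + 4u + 2
= 2(2p^2 + 2p + 2s^2 + 2u^2 + 2u + 1).
Since 2p^2 + 2p + 2s^2 + 2u^2 + 2u + 1 is an integer, the sum of squares is of the form 2k for an integer k.

2(2p^2 + 2p + 2s^2 + 2u^2 + 2u + 1)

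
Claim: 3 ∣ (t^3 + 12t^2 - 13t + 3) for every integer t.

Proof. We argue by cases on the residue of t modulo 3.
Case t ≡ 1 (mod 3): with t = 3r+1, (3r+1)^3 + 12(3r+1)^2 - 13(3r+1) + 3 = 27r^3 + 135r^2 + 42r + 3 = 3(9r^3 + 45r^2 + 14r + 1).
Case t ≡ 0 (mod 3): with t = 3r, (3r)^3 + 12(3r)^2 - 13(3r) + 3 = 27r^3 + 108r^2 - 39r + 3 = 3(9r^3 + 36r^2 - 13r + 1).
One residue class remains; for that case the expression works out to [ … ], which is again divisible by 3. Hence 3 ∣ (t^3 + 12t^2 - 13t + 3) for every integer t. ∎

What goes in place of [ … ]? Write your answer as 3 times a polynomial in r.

Only t ≡ 2 (mod 3) is unaccounted for. Put t = 3r+2:
(3r+2)^3 + 12(3r+2)^2 - 13(3r+2) + 3 expands to 27r^3 + 162r^2 + 141r + 33,
and factoring out 3 leaves 3(9r^3 + 54r^2 + 47r + 11).

3(9r^3 + 54r^2 + 47r + 11)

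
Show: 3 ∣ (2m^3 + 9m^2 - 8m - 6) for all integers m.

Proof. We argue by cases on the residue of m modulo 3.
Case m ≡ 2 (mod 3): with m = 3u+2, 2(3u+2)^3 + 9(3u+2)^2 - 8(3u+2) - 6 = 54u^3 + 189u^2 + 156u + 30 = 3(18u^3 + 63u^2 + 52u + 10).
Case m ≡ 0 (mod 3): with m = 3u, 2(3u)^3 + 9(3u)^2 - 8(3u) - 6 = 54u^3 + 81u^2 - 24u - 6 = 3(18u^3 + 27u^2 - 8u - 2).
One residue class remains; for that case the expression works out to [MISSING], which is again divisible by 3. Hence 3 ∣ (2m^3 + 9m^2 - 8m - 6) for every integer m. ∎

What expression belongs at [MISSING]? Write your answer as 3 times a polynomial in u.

The residues treated are {2, 0}, so the missing case is m ≡ 1 (mod 3); write m = 3u+1.
Then 2(3u+1)^3 + 9(3u+1)^2 - 8(3u+1) - 6 = 54u^3 + 135u^2 + 48u - 3 = 3(18u^3 + 45u^2 + 16u - 1).

3(18u^3 + 45u^2 + 16u - 1)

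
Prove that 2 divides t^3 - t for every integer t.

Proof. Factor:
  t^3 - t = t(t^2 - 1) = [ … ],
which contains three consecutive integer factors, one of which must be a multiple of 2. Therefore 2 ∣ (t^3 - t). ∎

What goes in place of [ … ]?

t(t^2 - 1) = t(t - 1)(t + 1) = (t - 1)t(t + 1).
These three factors are consecutive integers, so their product is divisible by 2.

(t - 1)t(t + 1)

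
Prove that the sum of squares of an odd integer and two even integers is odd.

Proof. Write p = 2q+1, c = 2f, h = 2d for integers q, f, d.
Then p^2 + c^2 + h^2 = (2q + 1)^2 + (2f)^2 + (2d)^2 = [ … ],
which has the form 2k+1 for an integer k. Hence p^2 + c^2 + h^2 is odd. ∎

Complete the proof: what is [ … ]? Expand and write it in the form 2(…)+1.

(2q + 1)^2 + (2f)^2 + (2d)^2 = 4d^2 + 4f^2 + 4q^2 + 4q + 1
= 2(2d^2 + 2f^2 + 2q^2 + 2q) + 1.
Since 2d^2 + 2f^2 + 2q^2 + 2q is an integer, the sum of squares is of the form 2k+1 for an integer k.

2(2d^2 + 2f^2 + 2q^2 + 2q) + 1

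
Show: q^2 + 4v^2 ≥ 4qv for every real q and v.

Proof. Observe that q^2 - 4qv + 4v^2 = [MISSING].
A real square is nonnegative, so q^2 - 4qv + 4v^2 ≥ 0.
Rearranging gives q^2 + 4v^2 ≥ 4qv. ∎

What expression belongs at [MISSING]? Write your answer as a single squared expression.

(q - 2v)^2

The leading and trailing coefficients are 1^2 and 2^2, and 4 = 2·1·2, so the trinomial is (q - 2v)^2.
Hence q^2 - 4qv + 4v^2 ≥ 0.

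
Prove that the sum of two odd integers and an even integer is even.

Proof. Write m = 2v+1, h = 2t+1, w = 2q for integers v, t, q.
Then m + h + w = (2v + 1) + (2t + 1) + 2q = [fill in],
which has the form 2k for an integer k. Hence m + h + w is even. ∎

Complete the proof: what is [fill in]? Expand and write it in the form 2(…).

(2v + 1) + (2t + 1) + 2q = 2q + 2t + 2v + 2
= 2(q + t + v + 1).
Since q + t + v + 1 is an integer, the sum is of the form 2k for an integer k.

2(q + t + v + 1)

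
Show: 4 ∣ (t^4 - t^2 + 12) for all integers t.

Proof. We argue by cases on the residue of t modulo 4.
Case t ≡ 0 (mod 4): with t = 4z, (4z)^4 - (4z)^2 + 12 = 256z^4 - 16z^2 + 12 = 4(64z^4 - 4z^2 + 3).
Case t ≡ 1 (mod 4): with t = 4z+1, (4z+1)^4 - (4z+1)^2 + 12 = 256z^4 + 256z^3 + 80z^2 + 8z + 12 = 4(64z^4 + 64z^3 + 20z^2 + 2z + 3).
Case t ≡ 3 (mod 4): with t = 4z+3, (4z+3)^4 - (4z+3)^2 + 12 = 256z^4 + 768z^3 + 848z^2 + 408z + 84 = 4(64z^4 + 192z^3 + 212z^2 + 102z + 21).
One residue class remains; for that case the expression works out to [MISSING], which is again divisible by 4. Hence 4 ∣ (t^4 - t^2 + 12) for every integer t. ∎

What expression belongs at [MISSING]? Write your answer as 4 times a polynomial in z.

4(64z^4 + 128z^3 + 92z^2 + 28z + 6)

Only t ≡ 2 (mod 4) is unaccounted for. Put t = 4z+2:
(4z+2)^4 - (4z+2)^2 + 12 expands to 256z^4 + 512z^3 + 368z^2 + 112z + 24,
and factoring out 4 leaves 4(64z^4 + 128z^3 + 92z^2 + 28z + 6).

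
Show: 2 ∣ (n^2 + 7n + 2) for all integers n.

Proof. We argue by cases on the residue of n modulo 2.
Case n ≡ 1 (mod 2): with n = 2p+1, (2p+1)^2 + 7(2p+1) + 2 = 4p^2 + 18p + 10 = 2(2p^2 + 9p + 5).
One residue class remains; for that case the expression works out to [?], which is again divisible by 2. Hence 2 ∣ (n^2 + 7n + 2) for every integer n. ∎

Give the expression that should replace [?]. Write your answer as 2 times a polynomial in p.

2(2p^2 + 7p + 1)

The residues treated are {1}, so the missing case is n ≡ 0 (mod 2); write n = 2p.
Then (2p)^2 + 7(2p) + 2 = 4p^2 + 14p + 2 = 2(2p^2 + 7p + 1).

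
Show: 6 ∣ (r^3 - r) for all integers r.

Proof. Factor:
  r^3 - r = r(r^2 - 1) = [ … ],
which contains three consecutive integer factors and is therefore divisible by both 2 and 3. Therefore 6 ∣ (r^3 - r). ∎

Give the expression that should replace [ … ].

r(r^2 - 1) = r(r - 1)(r + 1) = (r - 1)r(r + 1).
These three factors are consecutive integers, so their product is divisible by 6.

(r - 1)r(r + 1)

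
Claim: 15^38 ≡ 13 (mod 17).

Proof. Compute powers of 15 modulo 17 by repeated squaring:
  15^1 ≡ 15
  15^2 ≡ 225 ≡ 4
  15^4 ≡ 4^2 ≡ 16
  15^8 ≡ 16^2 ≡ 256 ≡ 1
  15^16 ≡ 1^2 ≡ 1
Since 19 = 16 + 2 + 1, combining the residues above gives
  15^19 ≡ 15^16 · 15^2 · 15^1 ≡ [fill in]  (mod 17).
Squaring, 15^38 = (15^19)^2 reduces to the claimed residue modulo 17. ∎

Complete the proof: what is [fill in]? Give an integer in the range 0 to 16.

Multiply the listed residues: 1 · 4 · 15 = 4 → 60.
Reducing modulo 17: 60 = 3·17 + 9, so 15^19 ≡ 9.

9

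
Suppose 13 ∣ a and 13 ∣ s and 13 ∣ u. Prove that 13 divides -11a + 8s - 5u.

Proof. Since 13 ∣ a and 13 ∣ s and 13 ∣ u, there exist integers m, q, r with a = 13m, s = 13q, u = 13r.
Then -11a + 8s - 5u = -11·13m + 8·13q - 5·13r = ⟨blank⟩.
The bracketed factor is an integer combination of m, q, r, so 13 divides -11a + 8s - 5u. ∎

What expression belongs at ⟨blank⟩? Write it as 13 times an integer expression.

13(-11m + 8q - 5r)

Each term has a factor of 13: -11·13m + 8·13q - 5·13r = 13·(-11m + 8q - 5r).
Since -11m + 8q - 5r is an integer, 13 ∣ (-11a + 8s - 5u).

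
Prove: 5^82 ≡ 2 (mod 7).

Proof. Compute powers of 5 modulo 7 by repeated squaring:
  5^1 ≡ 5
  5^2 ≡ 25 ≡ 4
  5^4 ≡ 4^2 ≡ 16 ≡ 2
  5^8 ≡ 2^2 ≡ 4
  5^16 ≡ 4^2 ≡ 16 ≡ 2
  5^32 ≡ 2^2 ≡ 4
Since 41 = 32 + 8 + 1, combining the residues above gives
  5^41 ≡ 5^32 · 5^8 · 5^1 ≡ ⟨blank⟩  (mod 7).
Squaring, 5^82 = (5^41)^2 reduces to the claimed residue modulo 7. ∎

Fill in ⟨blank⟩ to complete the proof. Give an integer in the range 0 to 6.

Multiply the listed residues: 4 · 4 · 5 = 16 → 80.
Reducing modulo 7: 80 = 11·7 + 3, so 5^41 ≡ 3.

3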